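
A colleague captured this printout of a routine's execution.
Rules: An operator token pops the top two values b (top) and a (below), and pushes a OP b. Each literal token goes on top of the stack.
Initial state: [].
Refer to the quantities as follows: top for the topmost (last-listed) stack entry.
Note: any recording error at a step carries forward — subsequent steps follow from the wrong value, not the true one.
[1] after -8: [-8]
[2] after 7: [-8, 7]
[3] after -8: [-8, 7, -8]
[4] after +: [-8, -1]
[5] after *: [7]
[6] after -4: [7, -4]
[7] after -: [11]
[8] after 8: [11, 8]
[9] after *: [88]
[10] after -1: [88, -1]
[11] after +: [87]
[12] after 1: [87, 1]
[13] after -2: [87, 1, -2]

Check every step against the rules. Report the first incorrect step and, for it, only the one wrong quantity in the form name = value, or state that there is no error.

step 5, top = 8

Step 1: push -8: top = -8 — consistent with the printout.
Step 2: push 7: top = 7 — no discrepancy.
Step 3: push -8: top = -8 — matches.
Step 4: 7 + -8 = -1 — matches.
Step 5: -8 * -1 = 8 — the recorded entry deviates here.
First deviation found at step 5; the corrected entry is top = 8.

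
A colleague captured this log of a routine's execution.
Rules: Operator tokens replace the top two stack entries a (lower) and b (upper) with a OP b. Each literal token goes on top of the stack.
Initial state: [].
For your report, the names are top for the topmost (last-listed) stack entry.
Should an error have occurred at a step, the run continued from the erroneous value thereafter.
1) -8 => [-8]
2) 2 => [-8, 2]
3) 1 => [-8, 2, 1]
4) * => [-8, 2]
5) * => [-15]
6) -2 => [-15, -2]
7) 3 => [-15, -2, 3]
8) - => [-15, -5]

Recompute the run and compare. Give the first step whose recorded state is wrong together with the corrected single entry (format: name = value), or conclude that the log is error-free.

1. push -8: top = -8 (matches)
2. push 2: top = 2 (exactly as logged)
3. push 1: top = 1 (in agreement)
4. 2 * 1 = 2 (checks out)
5. -8 * 2 = -16 (a discrepancy with the log)
The audit stops at step 5: the recorded entry is wrong and should be top = -16.

step 5, top = -16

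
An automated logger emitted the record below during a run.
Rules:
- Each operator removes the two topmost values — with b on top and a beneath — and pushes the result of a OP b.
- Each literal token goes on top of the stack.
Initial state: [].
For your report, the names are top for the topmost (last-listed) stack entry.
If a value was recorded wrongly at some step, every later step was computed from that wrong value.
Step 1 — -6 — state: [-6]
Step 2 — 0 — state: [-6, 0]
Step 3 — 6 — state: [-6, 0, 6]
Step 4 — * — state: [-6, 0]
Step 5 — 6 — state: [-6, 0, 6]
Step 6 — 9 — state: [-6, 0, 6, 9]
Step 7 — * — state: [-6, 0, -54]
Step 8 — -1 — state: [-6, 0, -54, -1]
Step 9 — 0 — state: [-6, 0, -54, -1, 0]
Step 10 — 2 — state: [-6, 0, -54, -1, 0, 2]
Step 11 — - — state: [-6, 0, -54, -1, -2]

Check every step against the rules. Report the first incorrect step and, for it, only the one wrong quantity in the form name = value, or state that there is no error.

step 1: push -6: top = -6 -> no discrepancy
step 2: push 0: top = 0 -> in agreement
step 3: push 6: top = 6 -> exactly as logged
step 4: 0 * 6 = 0 -> agrees with the record
step 5: push 6: top = 6 -> verified
step 6: push 9: top = 9 -> checks out
step 7: 6 * 9 = 54 -> this is not what the record shows
Step 7 is the first one off; corrected, top = 54.

step 7, top = 54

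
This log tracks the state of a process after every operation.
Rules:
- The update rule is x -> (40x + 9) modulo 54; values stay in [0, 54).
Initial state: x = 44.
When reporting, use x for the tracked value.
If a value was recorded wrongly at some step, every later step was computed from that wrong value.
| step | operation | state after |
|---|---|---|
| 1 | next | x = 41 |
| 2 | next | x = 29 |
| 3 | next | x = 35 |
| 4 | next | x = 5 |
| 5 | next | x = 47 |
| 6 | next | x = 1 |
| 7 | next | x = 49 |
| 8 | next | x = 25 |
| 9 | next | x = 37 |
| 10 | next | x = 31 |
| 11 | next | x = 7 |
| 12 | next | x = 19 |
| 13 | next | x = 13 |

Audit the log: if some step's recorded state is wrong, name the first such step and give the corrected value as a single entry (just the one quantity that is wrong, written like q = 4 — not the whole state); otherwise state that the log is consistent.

Step 1: x = (40*44 + 9) mod 54 = 41 — consistent with the log.
Step 2: x = (40*41 + 9) mod 54 = 29 — verified.
Step 3: x = (40*29 + 9) mod 54 = 35 — same as recorded.
Step 4: x = (40*35 + 9) mod 54 = 5 — no discrepancy.
Step 5: x = (40*5 + 9) mod 54 = 47 — agrees with the log.
Step 6: x = (40*47 + 9) mod 54 = 53 — not what was recorded.
The audit stops at step 6: the recorded entry is wrong and should be x = 53.

step 6, x = 53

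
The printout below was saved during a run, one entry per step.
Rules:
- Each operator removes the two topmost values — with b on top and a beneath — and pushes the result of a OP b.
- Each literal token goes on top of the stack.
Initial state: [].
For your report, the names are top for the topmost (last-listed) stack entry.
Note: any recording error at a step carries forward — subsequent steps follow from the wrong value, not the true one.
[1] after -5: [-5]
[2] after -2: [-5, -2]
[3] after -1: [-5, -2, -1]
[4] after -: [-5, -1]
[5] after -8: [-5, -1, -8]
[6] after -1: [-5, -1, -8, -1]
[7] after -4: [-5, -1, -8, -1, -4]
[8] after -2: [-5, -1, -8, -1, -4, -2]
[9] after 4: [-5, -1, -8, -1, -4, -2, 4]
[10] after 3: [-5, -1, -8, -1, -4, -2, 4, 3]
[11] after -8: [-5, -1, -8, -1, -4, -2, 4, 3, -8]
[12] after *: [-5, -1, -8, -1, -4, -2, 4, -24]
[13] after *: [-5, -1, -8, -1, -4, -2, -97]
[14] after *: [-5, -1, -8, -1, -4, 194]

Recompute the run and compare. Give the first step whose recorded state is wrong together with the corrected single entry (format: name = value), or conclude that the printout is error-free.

step 1: push -5: top = -5 -> same as recorded
step 2: push -2: top = -2 -> matches
step 3: push -1: top = -1 -> exactly as logged
step 4: -2 - -1 = -1 -> exactly as logged
step 5: push -8: top = -8 -> verified
step 6: push -1: top = -1 -> verified
step 7: push -4: top = -4 -> verified
step 8: push -2: top = -2 -> same as recorded
step 9: push 4: top = 4 -> exactly as logged
step 10: push 3: top = 3 -> confirmed correct
step 11: push -8: top = -8 -> verified
step 12: 3 * -8 = -24 -> in agreement
step 13: 4 * -24 = -96 -> a discrepancy with the printout
First deviation found at step 13; the corrected entry is top = -96.

step 13, top = -96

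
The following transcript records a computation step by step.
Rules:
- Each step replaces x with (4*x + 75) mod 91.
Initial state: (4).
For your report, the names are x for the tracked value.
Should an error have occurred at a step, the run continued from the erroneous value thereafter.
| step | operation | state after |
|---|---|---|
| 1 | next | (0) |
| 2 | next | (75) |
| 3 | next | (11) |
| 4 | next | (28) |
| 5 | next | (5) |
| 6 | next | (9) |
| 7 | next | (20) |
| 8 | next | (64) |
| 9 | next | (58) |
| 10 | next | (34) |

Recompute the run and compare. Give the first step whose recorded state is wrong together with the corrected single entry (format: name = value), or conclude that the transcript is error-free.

step 6, x = 4

step 1: x = (4*4 + 75) mod 91 = 0 -> consistent with the transcript
step 2: x = (4*0 + 75) mod 91 = 75 -> checks out
step 3: x = (4*75 + 75) mod 91 = 11 -> exactly as logged
step 4: x = (4*11 + 75) mod 91 = 28 -> matches
step 5: x = (4*28 + 75) mod 91 = 5 -> exactly as logged
step 6: x = (4*5 + 75) mod 91 = 4 -> first mismatch against the transcript
So the first discrepancy is step 6, where the right value is x = 4.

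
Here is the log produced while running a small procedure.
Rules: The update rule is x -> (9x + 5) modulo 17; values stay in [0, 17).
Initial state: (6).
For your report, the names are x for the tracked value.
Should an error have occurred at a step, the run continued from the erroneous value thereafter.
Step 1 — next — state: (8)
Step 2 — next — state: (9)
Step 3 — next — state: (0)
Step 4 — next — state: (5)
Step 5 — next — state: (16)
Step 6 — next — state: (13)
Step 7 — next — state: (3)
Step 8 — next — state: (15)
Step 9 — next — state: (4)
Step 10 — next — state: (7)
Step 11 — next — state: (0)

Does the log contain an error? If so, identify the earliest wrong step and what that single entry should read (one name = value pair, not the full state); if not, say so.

step 1: x = (9*6 + 5) mod 17 = 8 -> agrees with the log
step 2: x = (9*8 + 5) mod 17 = 9 -> verified
step 3: x = (9*9 + 5) mod 17 = 1 -> the entry is off here
Conclusion: step 3 carries the first error; the entry should be x = 1.

step 3, x = 1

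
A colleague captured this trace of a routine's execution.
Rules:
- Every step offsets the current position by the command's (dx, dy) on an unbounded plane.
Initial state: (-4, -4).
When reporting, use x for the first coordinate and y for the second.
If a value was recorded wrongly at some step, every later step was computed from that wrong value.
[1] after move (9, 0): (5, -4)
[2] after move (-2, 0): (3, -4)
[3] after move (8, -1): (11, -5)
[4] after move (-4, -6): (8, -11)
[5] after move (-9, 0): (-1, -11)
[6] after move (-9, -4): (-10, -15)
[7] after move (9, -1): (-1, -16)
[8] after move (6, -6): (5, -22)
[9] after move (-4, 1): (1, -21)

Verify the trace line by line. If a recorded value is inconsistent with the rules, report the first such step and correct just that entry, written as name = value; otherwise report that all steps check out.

step 4, x = 7

Recomputing the run from the initial state:
step 1: x = 5, y = -4
step 2: x = 3, y = -4
step 3: x = 11, y = -5
step 4: x = 7, y = -11
step 5: x = -2, y = -11
step 6: x = -11, y = -15
step 7: x = -2, y = -16
step 8: x = 4, y = -22
step 9: x = 0, y = -21
The first disagreement with the trace is at step 4, where the value should be x = 7.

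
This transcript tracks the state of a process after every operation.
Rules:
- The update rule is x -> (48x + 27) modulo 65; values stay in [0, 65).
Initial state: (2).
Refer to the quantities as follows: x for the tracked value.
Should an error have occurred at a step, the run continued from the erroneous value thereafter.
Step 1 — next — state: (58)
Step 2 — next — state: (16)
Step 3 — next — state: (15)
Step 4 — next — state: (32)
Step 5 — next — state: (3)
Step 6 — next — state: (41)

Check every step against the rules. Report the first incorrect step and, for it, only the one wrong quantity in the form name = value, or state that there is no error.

Recomputing the run from the initial state:
step 1: x = 58
step 2: x = 16
step 3: x = 15
step 4: x = 32
step 5: x = 3
step 6: x = 41
This matches the transcript at every step.

no error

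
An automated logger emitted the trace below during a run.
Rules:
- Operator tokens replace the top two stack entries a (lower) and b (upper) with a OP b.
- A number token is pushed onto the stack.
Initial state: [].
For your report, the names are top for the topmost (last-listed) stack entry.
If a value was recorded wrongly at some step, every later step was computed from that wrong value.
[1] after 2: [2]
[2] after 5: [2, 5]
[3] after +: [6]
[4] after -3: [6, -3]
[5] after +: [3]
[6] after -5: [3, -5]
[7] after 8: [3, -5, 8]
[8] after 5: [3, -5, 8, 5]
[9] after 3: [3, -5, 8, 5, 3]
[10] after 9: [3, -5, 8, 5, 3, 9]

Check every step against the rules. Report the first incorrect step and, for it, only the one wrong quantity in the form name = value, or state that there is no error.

1. push 2: top = 2 (matches)
2. push 5: top = 5 (verified)
3. 2 + 5 = 7 (the trace has a different value)
The earliest wrong entry is at step 3: it should read top = 7.

step 3, top = 7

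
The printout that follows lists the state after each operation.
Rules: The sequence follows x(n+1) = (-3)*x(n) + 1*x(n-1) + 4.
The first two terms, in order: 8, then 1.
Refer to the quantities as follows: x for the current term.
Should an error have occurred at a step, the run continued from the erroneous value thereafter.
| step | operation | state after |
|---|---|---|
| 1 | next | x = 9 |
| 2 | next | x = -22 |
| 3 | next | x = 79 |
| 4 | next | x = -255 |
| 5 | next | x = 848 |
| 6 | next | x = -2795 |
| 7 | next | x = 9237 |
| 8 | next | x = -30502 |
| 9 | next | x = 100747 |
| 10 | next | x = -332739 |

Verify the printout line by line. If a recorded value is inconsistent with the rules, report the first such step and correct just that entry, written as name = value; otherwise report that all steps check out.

no error

Recomputing the run from the initial state:
step 1: x = 9
step 2: x = -22
step 3: x = 79
step 4: x = -255
step 5: x = 848
step 6: x = -2795
step 7: x = 9237
step 8: x = -30502
step 9: x = 100747
step 10: x = -332739
This matches the printout at every step.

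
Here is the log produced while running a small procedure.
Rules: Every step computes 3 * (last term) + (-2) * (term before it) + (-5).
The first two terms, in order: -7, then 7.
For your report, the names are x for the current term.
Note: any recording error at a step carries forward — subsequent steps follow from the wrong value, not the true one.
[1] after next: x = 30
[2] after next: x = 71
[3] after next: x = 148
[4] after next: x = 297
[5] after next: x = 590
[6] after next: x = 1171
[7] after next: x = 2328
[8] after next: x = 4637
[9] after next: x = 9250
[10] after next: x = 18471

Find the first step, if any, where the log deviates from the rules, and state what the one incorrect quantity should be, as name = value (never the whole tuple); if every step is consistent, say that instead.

no error

Step 1: x = 3*(7) + (-2)*(-7) + (-5) = 30 — exactly as logged.
Step 2: x = 3*(30) + (-2)*(7) + (-5) = 71 — same as recorded.
Step 3: x = 3*(71) + (-2)*(30) + (-5) = 148 — confirmed correct.
Step 4: x = 3*(148) + (-2)*(71) + (-5) = 297 — same as recorded.
Step 5: x = 3*(297) + (-2)*(148) + (-5) = 590 — no discrepancy.
Step 6: x = 3*(590) + (-2)*(297) + (-5) = 1171 — exactly as logged.
Step 7: x = 3*(1171) + (-2)*(590) + (-5) = 2328 — exactly as logged.
Step 8: x = 3*(2328) + (-2)*(1171) + (-5) = 4637 — matches.
Step 9: x = 3*(4637) + (-2)*(2328) + (-5) = 9250 — same as recorded.
Step 10: x = 3*(9250) + (-2)*(4637) + (-5) = 18471 — exactly as logged.
The recomputation confirms every line.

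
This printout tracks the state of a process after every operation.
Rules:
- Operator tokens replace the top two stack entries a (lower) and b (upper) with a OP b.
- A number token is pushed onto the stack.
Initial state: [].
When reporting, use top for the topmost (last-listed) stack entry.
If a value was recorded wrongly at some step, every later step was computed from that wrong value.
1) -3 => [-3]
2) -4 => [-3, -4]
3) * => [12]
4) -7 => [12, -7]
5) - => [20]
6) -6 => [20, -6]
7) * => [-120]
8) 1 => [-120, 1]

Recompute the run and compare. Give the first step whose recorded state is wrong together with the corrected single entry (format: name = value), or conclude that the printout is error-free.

Recomputing the run from the initial state:
step 1: [-3]
step 2: [-3, -4]
step 3: [12]
step 4: [12, -7]
step 5: [19]
step 6: [19, -6]
step 7: [-114]
step 8: [-114, 1]
The first disagreement with the printout is at step 5, where the value should be top = 19.

step 5, top = 19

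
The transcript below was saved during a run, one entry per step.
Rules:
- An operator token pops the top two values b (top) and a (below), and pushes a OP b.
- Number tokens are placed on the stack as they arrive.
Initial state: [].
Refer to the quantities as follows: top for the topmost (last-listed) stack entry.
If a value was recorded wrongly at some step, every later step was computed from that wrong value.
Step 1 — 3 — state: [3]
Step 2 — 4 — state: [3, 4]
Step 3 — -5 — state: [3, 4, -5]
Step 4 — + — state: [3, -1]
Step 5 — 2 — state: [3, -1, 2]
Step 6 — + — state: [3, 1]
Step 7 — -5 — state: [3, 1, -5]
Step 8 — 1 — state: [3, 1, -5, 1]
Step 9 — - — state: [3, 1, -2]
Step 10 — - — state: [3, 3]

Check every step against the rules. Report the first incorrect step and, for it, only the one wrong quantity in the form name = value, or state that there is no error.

Step 1: push 3: top = 3 — same as recorded.
Step 2: push 4: top = 4 — consistent with the transcript.
Step 3: push -5: top = -5 — verified.
Step 4: 4 + -5 = -1 — agrees with the transcript.
Step 5: push 2: top = 2 — same as recorded.
Step 6: -1 + 2 = 1 — exactly as logged.
Step 7: push -5: top = -5 — checks out.
Step 8: push 1: top = 1 — in agreement.
Step 9: -5 - 1 = -6 — a discrepancy with the transcript.
That makes step 9 the first incorrect line — top = -6 is what it should show.

step 9, top = -6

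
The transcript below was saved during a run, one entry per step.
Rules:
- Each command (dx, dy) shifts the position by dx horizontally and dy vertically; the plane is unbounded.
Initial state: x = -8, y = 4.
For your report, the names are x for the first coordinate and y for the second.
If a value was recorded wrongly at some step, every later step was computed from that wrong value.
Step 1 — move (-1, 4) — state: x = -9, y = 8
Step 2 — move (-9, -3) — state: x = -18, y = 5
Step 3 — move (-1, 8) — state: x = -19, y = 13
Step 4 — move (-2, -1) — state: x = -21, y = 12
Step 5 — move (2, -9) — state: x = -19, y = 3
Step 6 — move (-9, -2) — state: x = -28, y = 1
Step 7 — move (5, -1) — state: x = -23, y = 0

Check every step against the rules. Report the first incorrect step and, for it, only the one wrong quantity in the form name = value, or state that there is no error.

no error

1. x = -8 + (-1) = -9, y = 4 + (4) = 8 (checks out)
2. x = -9 + (-9) = -18, y = 8 + (-3) = 5 (consistent with the transcript)
3. x = -18 + (-1) = -19, y = 5 + (8) = 13 (matches)
4. x = -19 + (-2) = -21, y = 13 + (-1) = 12 (agrees with the transcript)
5. x = -21 + (2) = -19, y = 12 + (-9) = 3 (matches)
6. x = -19 + (-9) = -28, y = 3 + (-2) = 1 (consistent with the transcript)
7. x = -28 + (5) = -23, y = 1 + (-1) = 0 (agrees with the transcript)
All steps check out; nothing to correct.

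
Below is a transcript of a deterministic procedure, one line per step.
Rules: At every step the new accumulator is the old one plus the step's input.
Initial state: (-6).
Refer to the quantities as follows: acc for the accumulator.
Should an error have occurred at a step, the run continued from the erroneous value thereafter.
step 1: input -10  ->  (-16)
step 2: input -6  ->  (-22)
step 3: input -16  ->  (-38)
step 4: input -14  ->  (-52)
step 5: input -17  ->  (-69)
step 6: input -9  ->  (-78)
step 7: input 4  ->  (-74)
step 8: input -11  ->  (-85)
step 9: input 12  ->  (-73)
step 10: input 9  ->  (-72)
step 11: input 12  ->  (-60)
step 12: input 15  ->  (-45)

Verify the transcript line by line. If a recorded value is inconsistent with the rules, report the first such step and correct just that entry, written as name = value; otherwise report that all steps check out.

step 10, acc = -64

step 1: acc = -6 + -10 = -16 -> matches
step 2: acc = -16 + -6 = -22 -> no discrepancy
step 3: acc = -22 + -16 = -38 -> no discrepancy
step 4: acc = -38 + -14 = -52 -> confirmed correct
step 5: acc = -52 + -17 = -69 -> agrees with the transcript
step 6: acc = -69 + -9 = -78 -> confirmed correct
step 7: acc = -78 + 4 = -74 -> exactly as logged
step 8: acc = -74 + -11 = -85 -> no discrepancy
step 9: acc = -85 + 12 = -73 -> exactly as logged
step 10: acc = -73 + 9 = -64 -> this is not what the transcript shows
That makes step 10 the first incorrect line — acc = -64 is what it should show.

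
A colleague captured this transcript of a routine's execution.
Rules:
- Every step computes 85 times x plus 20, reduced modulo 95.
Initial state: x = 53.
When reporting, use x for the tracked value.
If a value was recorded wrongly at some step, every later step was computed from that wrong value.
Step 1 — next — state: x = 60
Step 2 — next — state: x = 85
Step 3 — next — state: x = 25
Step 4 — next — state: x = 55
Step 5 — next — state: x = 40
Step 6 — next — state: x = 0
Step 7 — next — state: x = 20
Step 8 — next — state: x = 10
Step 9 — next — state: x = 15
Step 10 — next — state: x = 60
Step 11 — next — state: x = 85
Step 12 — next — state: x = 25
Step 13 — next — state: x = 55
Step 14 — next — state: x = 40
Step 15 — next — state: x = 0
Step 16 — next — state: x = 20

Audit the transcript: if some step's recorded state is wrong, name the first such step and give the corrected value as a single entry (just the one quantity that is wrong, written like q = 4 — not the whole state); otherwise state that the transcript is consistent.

no error

step 1: x = (85*53 + 20) mod 95 = 60 -> exactly as logged
step 2: x = (85*60 + 20) mod 95 = 85 -> confirmed correct
step 3: x = (85*85 + 20) mod 95 = 25 -> consistent with the transcript
step 4: x = (85*25 + 20) mod 95 = 55 -> verified
step 5: x = (85*55 + 20) mod 95 = 40 -> same as recorded
step 6: x = (85*40 + 20) mod 95 = 0 -> consistent with the transcript
step 7: x = (85*0 + 20) mod 95 = 20 -> same as recorded
step 8: x = (85*20 + 20) mod 95 = 10 -> consistent with the transcript
step 9: x = (85*10 + 20) mod 95 = 15 -> in agreement
step 10: x = (85*15 + 20) mod 95 = 60 -> agrees with the transcript
step 11: x = (85*60 + 20) mod 95 = 85 -> checks out
step 12: x = (85*85 + 20) mod 95 = 25 -> in agreement
step 13: x = (85*25 + 20) mod 95 = 55 -> consistent with the transcript
step 14: x = (85*55 + 20) mod 95 = 40 -> matches
step 15: x = (85*40 + 20) mod 95 = 0 -> same as recorded
step 16: x = (85*0 + 20) mod 95 = 20 -> consistent with the transcript
The whole run recomputes cleanly — no discrepancies.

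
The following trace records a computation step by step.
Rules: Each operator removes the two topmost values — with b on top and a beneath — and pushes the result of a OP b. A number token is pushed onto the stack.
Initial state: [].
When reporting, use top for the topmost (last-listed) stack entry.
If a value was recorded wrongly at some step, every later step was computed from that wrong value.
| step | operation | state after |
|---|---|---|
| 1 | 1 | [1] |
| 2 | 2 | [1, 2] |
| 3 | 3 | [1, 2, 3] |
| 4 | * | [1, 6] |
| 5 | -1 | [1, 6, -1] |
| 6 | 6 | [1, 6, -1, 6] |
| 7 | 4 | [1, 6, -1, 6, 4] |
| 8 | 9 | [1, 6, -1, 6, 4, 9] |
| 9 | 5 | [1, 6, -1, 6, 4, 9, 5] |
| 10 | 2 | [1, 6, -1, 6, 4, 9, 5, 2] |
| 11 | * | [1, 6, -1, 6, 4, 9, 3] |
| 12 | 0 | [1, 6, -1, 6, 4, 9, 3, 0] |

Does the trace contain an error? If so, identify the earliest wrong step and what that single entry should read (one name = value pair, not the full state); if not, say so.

step 11, top = 10

1. push 1: top = 1 (matches)
2. push 2: top = 2 (verified)
3. push 3: top = 3 (confirmed correct)
4. 2 * 3 = 6 (verified)
5. push -1: top = -1 (agrees with the trace)
6. push 6: top = 6 (consistent with the trace)
7. push 4: top = 4 (verified)
8. push 9: top = 9 (checks out)
9. push 5: top = 5 (agrees with the trace)
10. push 2: top = 2 (checks out)
11. 5 * 2 = 10 (first mismatch against the trace)
The earliest wrong entry is at step 11: it should read top = 10.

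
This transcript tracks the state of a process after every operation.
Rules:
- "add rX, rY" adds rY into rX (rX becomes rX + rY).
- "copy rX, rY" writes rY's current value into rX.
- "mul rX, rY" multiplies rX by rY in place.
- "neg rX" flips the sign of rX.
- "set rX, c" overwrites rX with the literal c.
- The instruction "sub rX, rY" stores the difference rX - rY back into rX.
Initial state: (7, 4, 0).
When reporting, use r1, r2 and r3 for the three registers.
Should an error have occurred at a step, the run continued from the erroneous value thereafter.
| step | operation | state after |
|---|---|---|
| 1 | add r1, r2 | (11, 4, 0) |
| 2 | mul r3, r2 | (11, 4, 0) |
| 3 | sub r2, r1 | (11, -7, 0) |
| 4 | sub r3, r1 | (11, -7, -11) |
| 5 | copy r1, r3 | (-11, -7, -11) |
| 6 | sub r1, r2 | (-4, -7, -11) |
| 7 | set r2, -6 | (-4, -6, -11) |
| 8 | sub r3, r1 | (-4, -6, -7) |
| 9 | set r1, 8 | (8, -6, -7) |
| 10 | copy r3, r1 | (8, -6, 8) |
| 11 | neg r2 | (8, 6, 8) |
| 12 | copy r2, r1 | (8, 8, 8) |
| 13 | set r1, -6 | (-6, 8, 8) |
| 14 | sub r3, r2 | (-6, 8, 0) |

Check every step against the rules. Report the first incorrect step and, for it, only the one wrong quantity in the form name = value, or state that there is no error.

Step 1: r1 = 7 + 4 = 11 — checks out.
Step 2: r3 = 0 * 4 = 0 — consistent with the transcript.
Step 3: r2 = 4 - 11 = -7 — no discrepancy.
Step 4: r3 = 0 - 11 = -11 — matches.
Step 5: r1 = -11 — checks out.
Step 6: r1 = -11 - -7 = -4 — in agreement.
Step 7: r2 = -6 — confirmed correct.
Step 8: r3 = -11 - -4 = -7 — consistent with the transcript.
Step 9: r1 = 8 — confirmed correct.
Step 10: r3 = 8 — checks out.
Step 11: r2 = -(-6) = 6 — exactly as logged.
Step 12: r2 = 8 — consistent with the transcript.
Step 13: r1 = -6 — same as recorded.
Step 14: r3 = 8 - 8 = 0 — in agreement.
Every step is consistent.

no error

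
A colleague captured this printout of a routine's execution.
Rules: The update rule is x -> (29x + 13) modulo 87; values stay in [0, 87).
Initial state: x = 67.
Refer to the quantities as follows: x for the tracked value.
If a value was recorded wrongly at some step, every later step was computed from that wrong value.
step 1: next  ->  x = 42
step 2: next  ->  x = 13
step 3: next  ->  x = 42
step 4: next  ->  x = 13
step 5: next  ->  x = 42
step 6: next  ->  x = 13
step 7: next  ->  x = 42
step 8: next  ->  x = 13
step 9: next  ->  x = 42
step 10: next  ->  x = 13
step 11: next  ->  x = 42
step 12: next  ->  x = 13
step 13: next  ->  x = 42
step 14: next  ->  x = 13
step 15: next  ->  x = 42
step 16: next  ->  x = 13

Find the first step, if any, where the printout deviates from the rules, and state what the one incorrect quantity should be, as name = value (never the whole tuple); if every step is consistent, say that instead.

Step 1: x = (29*67 + 13) mod 87 = 42 — checks out.
Step 2: x = (29*42 + 13) mod 87 = 13 — agrees with the printout.
Step 3: x = (29*13 + 13) mod 87 = 42 — confirmed correct.
Step 4: x = (29*42 + 13) mod 87 = 13 — checks out.
Step 5: x = (29*13 + 13) mod 87 = 42 — no discrepancy.
Step 6: x = (29*42 + 13) mod 87 = 13 — verified.
Step 7: x = (29*13 + 13) mod 87 = 42 — same as recorded.
Step 8: x = (29*42 + 13) mod 87 = 13 — agrees with the printout.
Step 9: x = (29*13 + 13) mod 87 = 42 — exactly as logged.
Step 10: x = (29*42 + 13) mod 87 = 13 — exactly as logged.
Step 11: x = (29*13 + 13) mod 87 = 42 — matches.
Step 12: x = (29*42 + 13) mod 87 = 13 — in agreement.
Step 13: x = (29*13 + 13) mod 87 = 42 — in agreement.
Step 14: x = (29*42 + 13) mod 87 = 13 — agrees with the printout.
Step 15: x = (29*13 + 13) mod 87 = 42 — checks out.
Step 16: x = (29*42 + 13) mod 87 = 13 — same as recorded.
Every step is consistent.

no error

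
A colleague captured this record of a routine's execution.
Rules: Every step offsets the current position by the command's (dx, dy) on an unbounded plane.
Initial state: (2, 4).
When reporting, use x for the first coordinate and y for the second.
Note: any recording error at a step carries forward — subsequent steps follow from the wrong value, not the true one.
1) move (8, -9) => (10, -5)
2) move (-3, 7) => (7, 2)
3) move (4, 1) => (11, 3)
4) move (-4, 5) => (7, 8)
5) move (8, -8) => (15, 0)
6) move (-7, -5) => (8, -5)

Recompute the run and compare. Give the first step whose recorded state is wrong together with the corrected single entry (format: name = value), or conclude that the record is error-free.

Recomputing the run from the initial state:
step 1: x = 10, y = -5
step 2: x = 7, y = 2
step 3: x = 11, y = 3
step 4: x = 7, y = 8
step 5: x = 15, y = 0
step 6: x = 8, y = -5
This matches the record at every step.

no error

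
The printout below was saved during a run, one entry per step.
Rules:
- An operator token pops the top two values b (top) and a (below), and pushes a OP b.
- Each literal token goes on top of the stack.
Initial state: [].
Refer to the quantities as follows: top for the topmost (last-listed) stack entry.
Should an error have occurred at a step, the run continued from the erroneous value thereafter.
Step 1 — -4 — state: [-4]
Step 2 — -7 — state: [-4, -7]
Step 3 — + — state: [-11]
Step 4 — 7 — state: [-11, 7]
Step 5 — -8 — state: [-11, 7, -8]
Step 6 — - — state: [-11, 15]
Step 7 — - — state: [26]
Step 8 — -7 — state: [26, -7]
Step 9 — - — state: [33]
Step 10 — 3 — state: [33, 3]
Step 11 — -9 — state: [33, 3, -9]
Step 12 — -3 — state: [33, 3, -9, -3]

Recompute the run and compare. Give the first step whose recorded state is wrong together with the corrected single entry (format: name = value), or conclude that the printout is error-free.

step 7, top = -26

step 1: push -4: top = -4 -> no discrepancy
step 2: push -7: top = -7 -> consistent with the printout
step 3: -4 + -7 = -11 -> same as recorded
step 4: push 7: top = 7 -> checks out
step 5: push -8: top = -8 -> matches
step 6: 7 - -8 = 15 -> checks out
step 7: -11 - 15 = -26 -> this is not what the printout shows
So the first discrepancy is step 7, where the right value is top = -26.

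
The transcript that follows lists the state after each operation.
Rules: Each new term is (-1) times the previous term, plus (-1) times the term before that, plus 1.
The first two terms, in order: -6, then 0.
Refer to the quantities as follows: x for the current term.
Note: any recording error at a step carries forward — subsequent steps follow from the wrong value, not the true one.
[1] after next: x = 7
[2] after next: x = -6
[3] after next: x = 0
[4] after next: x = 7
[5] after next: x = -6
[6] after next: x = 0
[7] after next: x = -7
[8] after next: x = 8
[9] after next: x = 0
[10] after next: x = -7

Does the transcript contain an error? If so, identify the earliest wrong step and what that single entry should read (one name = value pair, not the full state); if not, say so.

Recomputing the run from the initial state:
step 1: x = 7
step 2: x = -6
step 3: x = 0
step 4: x = 7
step 5: x = -6
step 6: x = 0
step 7: x = 7
step 8: x = -6
step 9: x = 0
step 10: x = 7
The first disagreement with the transcript is at step 7, where the value should be x = 7.

step 7, x = 7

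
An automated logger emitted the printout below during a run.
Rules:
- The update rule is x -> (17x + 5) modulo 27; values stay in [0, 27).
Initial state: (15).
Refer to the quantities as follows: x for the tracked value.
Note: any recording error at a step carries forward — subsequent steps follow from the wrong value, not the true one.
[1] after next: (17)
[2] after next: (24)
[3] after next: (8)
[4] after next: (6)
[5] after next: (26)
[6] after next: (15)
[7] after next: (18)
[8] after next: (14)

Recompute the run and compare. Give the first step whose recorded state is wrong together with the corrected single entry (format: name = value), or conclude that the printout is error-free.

1. x = (17*15 + 5) mod 27 = 17 (matches)
2. x = (17*17 + 5) mod 27 = 24 (matches)
3. x = (17*24 + 5) mod 27 = 8 (same as recorded)
4. x = (17*8 + 5) mod 27 = 6 (same as recorded)
5. x = (17*6 + 5) mod 27 = 26 (consistent with the printout)
6. x = (17*26 + 5) mod 27 = 15 (no discrepancy)
7. x = (17*15 + 5) mod 27 = 17 (the entry is off here)
First incorrect step: 7; the correct value is x = 17.

step 7, x = 17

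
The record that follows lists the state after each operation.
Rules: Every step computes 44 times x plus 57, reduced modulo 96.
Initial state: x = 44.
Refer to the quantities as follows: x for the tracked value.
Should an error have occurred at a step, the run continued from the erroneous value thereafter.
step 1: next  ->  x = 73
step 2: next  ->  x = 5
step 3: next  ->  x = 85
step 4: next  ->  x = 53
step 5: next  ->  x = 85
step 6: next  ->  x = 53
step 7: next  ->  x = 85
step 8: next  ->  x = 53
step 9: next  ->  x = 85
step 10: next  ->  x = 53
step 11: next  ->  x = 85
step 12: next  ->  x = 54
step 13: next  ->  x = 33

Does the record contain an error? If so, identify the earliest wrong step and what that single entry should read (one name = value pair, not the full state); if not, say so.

Recomputing the run from the initial state:
step 1: x = 73
step 2: x = 5
step 3: x = 85
step 4: x = 53
step 5: x = 85
step 6: x = 53
step 7: x = 85
step 8: x = 53
step 9: x = 85
step 10: x = 53
step 11: x = 85
step 12: x = 53
step 13: x = 85
The first disagreement with the record is at step 12, where the value should be x = 53.

step 12, x = 53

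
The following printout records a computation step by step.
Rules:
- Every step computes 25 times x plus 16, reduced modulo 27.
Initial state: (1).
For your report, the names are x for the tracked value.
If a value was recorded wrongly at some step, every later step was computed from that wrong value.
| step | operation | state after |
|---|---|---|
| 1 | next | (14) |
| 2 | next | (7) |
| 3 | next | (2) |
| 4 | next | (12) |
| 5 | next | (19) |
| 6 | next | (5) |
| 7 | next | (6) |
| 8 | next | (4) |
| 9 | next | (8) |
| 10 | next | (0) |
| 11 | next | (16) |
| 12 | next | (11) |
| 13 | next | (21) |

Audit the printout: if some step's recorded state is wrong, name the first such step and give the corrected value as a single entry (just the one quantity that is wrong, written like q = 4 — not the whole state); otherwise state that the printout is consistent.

Step 1: x = (25*1 + 16) mod 27 = 14 — verified.
Step 2: x = (25*14 + 16) mod 27 = 15 — not what was recorded.
The audit stops at step 2: the recorded entry is wrong and should be x = 15.

step 2, x = 15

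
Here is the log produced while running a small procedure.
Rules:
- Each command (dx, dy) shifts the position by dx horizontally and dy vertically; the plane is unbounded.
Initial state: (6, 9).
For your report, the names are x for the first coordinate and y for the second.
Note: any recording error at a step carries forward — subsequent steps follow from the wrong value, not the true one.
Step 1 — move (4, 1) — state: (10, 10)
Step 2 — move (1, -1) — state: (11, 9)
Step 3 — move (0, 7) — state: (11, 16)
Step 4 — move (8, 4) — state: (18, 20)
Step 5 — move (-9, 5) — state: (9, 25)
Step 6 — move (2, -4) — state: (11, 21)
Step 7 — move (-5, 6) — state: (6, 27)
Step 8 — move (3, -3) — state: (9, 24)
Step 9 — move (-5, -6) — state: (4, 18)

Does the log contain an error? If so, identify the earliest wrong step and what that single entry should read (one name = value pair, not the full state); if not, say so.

Recomputing the run from the initial state:
step 1: x = 10, y = 10
step 2: x = 11, y = 9
step 3: x = 11, y = 16
step 4: x = 19, y = 20
step 5: x = 10, y = 25
step 6: x = 12, y = 21
step 7: x = 7, y = 27
step 8: x = 10, y = 24
step 9: x = 5, y = 18
The first disagreement with the log is at step 4, where the value should be x = 19.

step 4, x = 19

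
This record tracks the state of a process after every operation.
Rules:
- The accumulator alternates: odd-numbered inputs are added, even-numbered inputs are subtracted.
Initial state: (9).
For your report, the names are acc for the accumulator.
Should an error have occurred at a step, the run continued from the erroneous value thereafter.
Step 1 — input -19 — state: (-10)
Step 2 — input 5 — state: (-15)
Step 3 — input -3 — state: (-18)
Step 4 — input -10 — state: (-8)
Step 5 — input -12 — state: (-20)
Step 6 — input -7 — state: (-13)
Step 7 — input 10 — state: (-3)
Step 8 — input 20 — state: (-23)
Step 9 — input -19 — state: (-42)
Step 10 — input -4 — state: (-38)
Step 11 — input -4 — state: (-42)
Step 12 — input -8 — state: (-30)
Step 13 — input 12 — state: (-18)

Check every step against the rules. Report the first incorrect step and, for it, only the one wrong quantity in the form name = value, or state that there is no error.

step 12, acc = -34

1. acc = 9 + -19 = -10 (in agreement)
2. acc = -10 - 5 = -15 (matches)
3. acc = -15 + -3 = -18 (checks out)
4. acc = -18 - -10 = -8 (in agreement)
5. acc = -8 + -12 = -20 (in agreement)
6. acc = -20 - -7 = -13 (agrees with the record)
7. acc = -13 + 10 = -3 (verified)
8. acc = -3 - 20 = -23 (consistent with the record)
9. acc = -23 + -19 = -42 (agrees with the record)
10. acc = -42 - -4 = -38 (no discrepancy)
11. acc = -38 + -4 = -42 (verified)
12. acc = -42 - -8 = -34 (the entry is off here)
That makes step 12 the first incorrect line — acc = -34 is what it should show.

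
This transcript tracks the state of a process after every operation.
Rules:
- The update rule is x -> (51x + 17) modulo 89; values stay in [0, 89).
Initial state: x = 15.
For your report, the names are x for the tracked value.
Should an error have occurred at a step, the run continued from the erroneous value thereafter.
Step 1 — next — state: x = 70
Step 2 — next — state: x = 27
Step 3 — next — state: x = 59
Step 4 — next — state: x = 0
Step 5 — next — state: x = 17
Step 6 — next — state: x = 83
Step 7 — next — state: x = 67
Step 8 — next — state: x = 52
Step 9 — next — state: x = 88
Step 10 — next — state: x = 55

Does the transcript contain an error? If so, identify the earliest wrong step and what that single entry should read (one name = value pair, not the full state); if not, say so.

Recomputing the run from the initial state:
step 1: x = 70
step 2: x = 27
step 3: x = 59
step 4: x = 0
step 5: x = 17
step 6: x = 83
step 7: x = 67
step 8: x = 52
step 9: x = 88
step 10: x = 55
This matches the transcript at every step.

no error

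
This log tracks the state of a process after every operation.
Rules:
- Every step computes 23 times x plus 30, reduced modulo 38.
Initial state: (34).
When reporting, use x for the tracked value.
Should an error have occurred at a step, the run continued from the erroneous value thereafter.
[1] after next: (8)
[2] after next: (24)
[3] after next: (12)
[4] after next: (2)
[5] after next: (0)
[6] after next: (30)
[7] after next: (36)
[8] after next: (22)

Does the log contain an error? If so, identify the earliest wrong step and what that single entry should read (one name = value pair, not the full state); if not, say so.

step 1, x = 14

Step 1: x = (23*34 + 30) mod 38 = 14 — a discrepancy with the log.
Step 1 is the first one off; corrected, x = 14.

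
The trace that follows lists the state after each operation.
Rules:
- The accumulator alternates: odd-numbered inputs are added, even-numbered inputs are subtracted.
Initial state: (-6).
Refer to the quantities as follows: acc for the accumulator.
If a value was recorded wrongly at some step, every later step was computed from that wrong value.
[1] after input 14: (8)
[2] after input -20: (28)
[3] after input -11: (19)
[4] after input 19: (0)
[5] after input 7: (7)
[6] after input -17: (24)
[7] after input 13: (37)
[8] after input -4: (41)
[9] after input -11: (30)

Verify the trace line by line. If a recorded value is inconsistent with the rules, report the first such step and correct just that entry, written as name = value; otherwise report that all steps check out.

Recomputing the run from the initial state:
step 1: acc = 8
step 2: acc = 28
step 3: acc = 17
step 4: acc = -2
step 5: acc = 5
step 6: acc = 22
step 7: acc = 35
step 8: acc = 39
step 9: acc = 28
The first disagreement with the trace is at step 3, where the value should be acc = 17.

step 3, acc = 17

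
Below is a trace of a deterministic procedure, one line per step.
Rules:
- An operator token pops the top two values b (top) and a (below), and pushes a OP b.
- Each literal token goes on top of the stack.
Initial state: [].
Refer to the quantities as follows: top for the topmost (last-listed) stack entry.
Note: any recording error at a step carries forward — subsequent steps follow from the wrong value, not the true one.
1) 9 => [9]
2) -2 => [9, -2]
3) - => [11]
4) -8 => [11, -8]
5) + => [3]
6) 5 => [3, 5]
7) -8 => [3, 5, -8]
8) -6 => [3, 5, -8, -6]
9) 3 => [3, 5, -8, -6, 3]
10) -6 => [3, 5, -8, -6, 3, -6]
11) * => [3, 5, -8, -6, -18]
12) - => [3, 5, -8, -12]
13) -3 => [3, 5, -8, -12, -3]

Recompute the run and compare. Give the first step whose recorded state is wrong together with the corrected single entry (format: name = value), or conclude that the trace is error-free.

Recomputing the run from the initial state:
step 1: [9]
step 2: [9, -2]
step 3: [11]
step 4: [11, -8]
step 5: [3]
step 6: [3, 5]
step 7: [3, 5, -8]
step 8: [3, 5, -8, -6]
step 9: [3, 5, -8, -6, 3]
step 10: [3, 5, -8, -6, 3, -6]
step 11: [3, 5, -8, -6, -18]
step 12: [3, 5, -8, 12]
step 13: [3, 5, -8, 12, -3]
The first disagreement with the trace is at step 12, where the value should be top = 12.

step 12, top = 12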